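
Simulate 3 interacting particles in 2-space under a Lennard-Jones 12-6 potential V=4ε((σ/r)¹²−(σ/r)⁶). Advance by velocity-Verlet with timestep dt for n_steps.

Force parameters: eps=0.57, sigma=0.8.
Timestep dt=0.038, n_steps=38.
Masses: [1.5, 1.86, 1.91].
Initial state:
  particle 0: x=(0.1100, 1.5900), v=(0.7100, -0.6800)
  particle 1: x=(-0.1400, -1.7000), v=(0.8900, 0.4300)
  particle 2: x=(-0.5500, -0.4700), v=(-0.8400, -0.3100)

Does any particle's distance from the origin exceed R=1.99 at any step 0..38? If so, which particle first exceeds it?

step 0: x0=(0.1100, 1.5900) x1=(-0.1400, -1.7000) x2=(-0.5500, -0.4700)
step 1: x0=(0.1370, 1.5642) x1=(-0.1062, -1.6835) x2=(-0.5819, -0.4820)
step 2: x0=(0.1640, 1.5383) x1=(-0.0726, -1.6666) x2=(-0.6136, -0.4943)
step 3: x0=(0.1909, 1.5124) x1=(-0.0392, -1.6493) x2=(-0.6451, -0.5070)
step 4: x0=(0.2179, 1.4865) x1=(-0.0060, -1.6316) x2=(-0.6764, -0.5200)
step 5: x0=(0.2448, 1.4606) x1=(0.0271, -1.6136) x2=(-0.7076, -0.5333)
step 6: x0=(0.2718, 1.4347) x1=(0.0599, -1.5953) x2=(-0.7385, -0.5469)
step 7: x0=(0.2987, 1.4088) x1=(0.0925, -1.5767) x2=(-0.7692, -0.5609)
step 8: x0=(0.3257, 1.3828) x1=(0.1249, -1.5578) x2=(-0.7997, -0.5750)
step 9: x0=(0.3526, 1.3569) x1=(0.1570, -1.5388) x2=(-0.8300, -0.5894)
step 10: x0=(0.3795, 1.3309) x1=(0.1890, -1.5195) x2=(-0.8600, -0.6039)
step 11: x0=(0.4064, 1.3049) x1=(0.2208, -1.5000) x2=(-0.8899, -0.6186)
step 12: x0=(0.4334, 1.2789) x1=(0.2524, -1.4804) x2=(-0.9196, -0.6335)
step 13: x0=(0.4603, 1.2529) x1=(0.2838, -1.4607) x2=(-0.9491, -0.6484)
step 14: x0=(0.4872, 1.2269) x1=(0.3151, -1.4409) x2=(-0.9785, -0.6635)
step 15: x0=(0.5141, 1.2009) x1=(0.3462, -1.4210) x2=(-1.0078, -0.6786)
step 16: x0=(0.5410, 1.1749) x1=(0.3773, -1.4010) x2=(-1.0370, -0.6937)
step 17: x0=(0.5679, 1.1488) x1=(0.4082, -1.3810) x2=(-1.0660, -0.7089)
step 18: x0=(0.5947, 1.1228) x1=(0.4391, -1.3609) x2=(-1.0950, -0.7242)
step 19: x0=(0.6216, 1.0967) x1=(0.4699, -1.3409) x2=(-1.1239, -0.7394)
step 20: x0=(0.6485, 1.0707) x1=(0.5006, -1.3207) x2=(-1.1527, -0.7547)
step 21: x0=(0.6754, 1.0446) x1=(0.5313, -1.3006) x2=(-1.1815, -0.7700)
step 22: x0=(0.7023, 1.0185) x1=(0.5620, -1.2804) x2=(-1.2102, -0.7853)
step 23: x0=(0.7291, 0.9924) x1=(0.5926, -1.2602) x2=(-1.2389, -0.8006)
step 24: x0=(0.7560, 0.9663) x1=(0.6231, -1.2400) x2=(-1.2676, -0.8159)
step 25: x0=(0.7828, 0.9401) x1=(0.6537, -1.2198) x2=(-1.2963, -0.8313)
step 26: x0=(0.8097, 0.9140) x1=(0.6842, -1.1996) x2=(-1.3249, -0.8466)
step 27: x0=(0.8366, 0.8878) x1=(0.7147, -1.1793) x2=(-1.3535, -0.8619)
step 28: x0=(0.8634, 0.8616) x1=(0.7452, -1.1591) x2=(-1.3820, -0.8773)
step 29: x0=(0.8903, 0.8354) x1=(0.7757, -1.1388) x2=(-1.4106, -0.8926)
step 30: x0=(0.9171, 0.8092) x1=(0.8062, -1.1185) x2=(-1.4392, -0.9079)
step 31: x0=(0.9439, 0.7829) x1=(0.8366, -1.0981) x2=(-1.4677, -0.9232)
step 32: x0=(0.9708, 0.7566) x1=(0.8671, -1.0777) x2=(-1.4962, -0.9386)
step 33: x0=(0.9976, 0.7302) x1=(0.8976, -1.0573) x2=(-1.5248, -0.9539)
step 34: x0=(1.0244, 0.7038) x1=(0.9280, -1.0369) x2=(-1.5533, -0.9692)
step 35: x0=(1.0513, 0.6773) x1=(0.9585, -1.0163) x2=(-1.5818, -0.9846)
step 36: x0=(1.0781, 0.6507) x1=(0.9889, -0.9958) x2=(-1.6103, -0.9999)
step 37: x0=(1.1049, 0.6240) x1=(1.0194, -0.9751) x2=(-1.6388, -1.0152)
step 38: x0=(1.1317, 0.5972) x1=(1.0498, -0.9543) x2=(-1.6673, -1.0306)

no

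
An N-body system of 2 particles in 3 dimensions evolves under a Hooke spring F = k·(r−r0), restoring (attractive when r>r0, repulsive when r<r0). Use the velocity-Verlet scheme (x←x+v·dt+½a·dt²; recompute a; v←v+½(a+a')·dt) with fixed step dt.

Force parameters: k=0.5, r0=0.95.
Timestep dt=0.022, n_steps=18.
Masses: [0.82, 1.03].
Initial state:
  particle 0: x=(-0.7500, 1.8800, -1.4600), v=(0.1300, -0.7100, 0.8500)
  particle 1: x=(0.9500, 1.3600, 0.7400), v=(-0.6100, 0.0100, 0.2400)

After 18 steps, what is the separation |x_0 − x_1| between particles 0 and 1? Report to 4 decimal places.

2.2758

step 0: x0=(-0.7500, 1.8800, -1.4600) x1=(0.9500, 1.3600, 0.7400)
step 1: x0=(-0.7470, 1.8643, -1.4411) x1=(0.9364, 1.3603, 0.7451)
step 2: x0=(-0.7436, 1.8486, -1.4217) x1=(0.9226, 1.3606, 0.7499)
step 3: x0=(-0.7399, 1.8327, -1.4020) x1=(0.9086, 1.3610, 0.7543)
step 4: x0=(-0.7359, 1.8167, -1.3818) x1=(0.8942, 1.3615, 0.7584)
step 5: x0=(-0.7316, 1.8007, -1.3612) x1=(0.8797, 1.3621, 0.7622)
step 6: x0=(-0.7270, 1.7846, -1.3402) x1=(0.8648, 1.3627, 0.7656)
step 7: x0=(-0.7221, 1.7684, -1.3188) x1=(0.8498, 1.3634, 0.7688)
step 8: x0=(-0.7169, 1.7521, -1.2970) x1=(0.8345, 1.3641, 0.7716)
step 9: x0=(-0.7114, 1.7357, -1.2748) x1=(0.8189, 1.3649, 0.7741)
step 10: x0=(-0.7056, 1.7193, -1.2523) x1=(0.8032, 1.3658, 0.7763)
step 11: x0=(-0.6995, 1.7028, -1.2293) x1=(0.7872, 1.3667, 0.7782)
step 12: x0=(-0.6931, 1.6863, -1.2060) x1=(0.7710, 1.3677, 0.7798)
step 13: x0=(-0.6865, 1.6696, -1.1823) x1=(0.7546, 1.3687, 0.7811)
step 14: x0=(-0.6796, 1.6530, -1.1583) x1=(0.7380, 1.3697, 0.7822)
step 15: x0=(-0.6725, 1.6363, -1.1339) x1=(0.7212, 1.3708, 0.7829)
step 16: x0=(-0.6651, 1.6195, -1.1092) x1=(0.7041, 1.3719, 0.7834)
step 17: x0=(-0.6575, 1.6027, -1.0842) x1=(0.6869, 1.3731, 0.7836)
step 18: x0=(-0.6497, 1.5858, -1.0588) x1=(0.6695, 1.3743, 0.7836)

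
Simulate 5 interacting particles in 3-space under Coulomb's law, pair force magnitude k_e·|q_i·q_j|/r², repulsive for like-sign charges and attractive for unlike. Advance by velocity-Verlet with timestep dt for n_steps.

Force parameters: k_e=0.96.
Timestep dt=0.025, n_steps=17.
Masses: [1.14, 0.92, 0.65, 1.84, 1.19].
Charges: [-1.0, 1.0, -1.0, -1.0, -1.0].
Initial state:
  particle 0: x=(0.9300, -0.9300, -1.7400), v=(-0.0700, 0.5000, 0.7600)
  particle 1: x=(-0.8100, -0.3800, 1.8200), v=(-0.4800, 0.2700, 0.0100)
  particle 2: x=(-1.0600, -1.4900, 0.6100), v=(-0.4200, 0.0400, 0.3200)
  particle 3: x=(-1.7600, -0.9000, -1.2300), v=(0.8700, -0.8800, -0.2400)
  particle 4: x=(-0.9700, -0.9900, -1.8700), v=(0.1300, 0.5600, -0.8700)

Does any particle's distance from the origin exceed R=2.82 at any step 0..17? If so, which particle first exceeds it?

no

step 0: x0=(0.9300, -0.9300, -1.7400) x1=(-0.8100, -0.3800, 1.8200) x2=(-1.0600, -1.4900, 0.6100) x3=(-1.7600, -0.9000, -1.2300) x4=(-0.9700, -0.9900, -1.8700)
step 1: x0=(0.9284, -0.9175, -1.7210) x1=(-0.8220, -0.3733, 1.8201) x2=(-1.0705, -1.4889, 0.6183) x3=(-1.7384, -0.9220, -1.2359) x4=(-0.9666, -0.9760, -1.8919)
step 2: x0=(0.9270, -0.9050, -1.7020) x1=(-0.8341, -0.3669, 1.8199) x2=(-1.0809, -1.4878, 0.6273) x3=(-1.7171, -0.9439, -1.2417) x4=(-0.9630, -0.9620, -1.9142)
step 3: x0=(0.9258, -0.8924, -1.6830) x1=(-0.8462, -0.3606, 1.8193) x2=(-1.0912, -1.4865, 0.6369) x3=(-1.6961, -0.9658, -1.2472) x4=(-0.9592, -0.9480, -1.9369)
step 4: x0=(0.9249, -0.8798, -1.6641) x1=(-0.8583, -0.3545, 1.8185) x2=(-1.1016, -1.4850, 0.6472) x3=(-1.6754, -0.9877, -1.2526) x4=(-0.9551, -0.9340, -1.9600)
step 5: x0=(0.9242, -0.8673, -1.6451) x1=(-0.8705, -0.3486, 1.8173) x2=(-1.1118, -1.4835, 0.6581) x3=(-1.6550, -1.0096, -1.2578) x4=(-0.9508, -0.9200, -1.9834)
step 6: x0=(0.9237, -0.8546, -1.6261) x1=(-0.8826, -0.3428, 1.8159) x2=(-1.1221, -1.4818, 0.6697) x3=(-1.6348, -1.0314, -1.2628) x4=(-0.9463, -0.9059, -2.0073)
step 7: x0=(0.9235, -0.8420, -1.6071) x1=(-0.8949, -0.3373, 1.8141) x2=(-1.1323, -1.4799, 0.6818) x3=(-1.6150, -1.0533, -1.2676) x4=(-0.9416, -0.8917, -2.0316)
step 8: x0=(0.9236, -0.8293, -1.5881) x1=(-0.9071, -0.3320, 1.8120) x2=(-1.1424, -1.4779, 0.6947) x3=(-1.5954, -1.0753, -1.2723) x4=(-0.9368, -0.8774, -2.0563)
step 9: x0=(0.9238, -0.8166, -1.5691) x1=(-0.9194, -0.3269, 1.8096) x2=(-1.1525, -1.4757, 0.7081) x3=(-1.5760, -1.0972, -1.2767) x4=(-0.9317, -0.8630, -2.0814)
step 10: x0=(0.9243, -0.8039, -1.5501) x1=(-0.9317, -0.3219, 1.8069) x2=(-1.1626, -1.4734, 0.7222) x3=(-1.5569, -1.1192, -1.2809) x4=(-0.9265, -0.8485, -2.1070)
step 11: x0=(0.9251, -0.7912, -1.5310) x1=(-0.9441, -0.3172, 1.8039) x2=(-1.1727, -1.4708, 0.7369) x3=(-1.5380, -1.1413, -1.2850) x4=(-0.9212, -0.8339, -2.1329)
step 12: x0=(0.9260, -0.7784, -1.5119) x1=(-0.9564, -0.3127, 1.8006) x2=(-1.1828, -1.4681, 0.7523) x3=(-1.5193, -1.1634, -1.2889) x4=(-0.9158, -0.8192, -2.1592)
step 13: x0=(0.9272, -0.7656, -1.4928) x1=(-0.9688, -0.3085, 1.7969) x2=(-1.1928, -1.4652, 0.7682) x3=(-1.5008, -1.1856, -1.2927) x4=(-0.9102, -0.8043, -2.1859)
step 14: x0=(0.9286, -0.7527, -1.4737) x1=(-0.9812, -0.3044, 1.7930) x2=(-1.2029, -1.4621, 0.7848) x3=(-1.4825, -1.2079, -1.2962) x4=(-0.9046, -0.7893, -2.2130)
step 15: x0=(0.9303, -0.7399, -1.4545) x1=(-0.9937, -0.3006, 1.7887) x2=(-1.2129, -1.4587, 0.8020) x3=(-1.4644, -1.2303, -1.2997) x4=(-0.8989, -0.7741, -2.2404)
step 16: x0=(0.9322, -0.7270, -1.4352) x1=(-1.0061, -0.2970, 1.7841) x2=(-1.2229, -1.4551, 0.8198) x3=(-1.4465, -1.2527, -1.3029) x4=(-0.8932, -0.7588, -2.2682)
step 17: x0=(0.9343, -0.7140, -1.4159) x1=(-1.0186, -0.2936, 1.7792) x2=(-1.2329, -1.4513, 0.8381) x3=(-1.4287, -1.2753, -1.3061) x4=(-0.8874, -0.7433, -2.2964)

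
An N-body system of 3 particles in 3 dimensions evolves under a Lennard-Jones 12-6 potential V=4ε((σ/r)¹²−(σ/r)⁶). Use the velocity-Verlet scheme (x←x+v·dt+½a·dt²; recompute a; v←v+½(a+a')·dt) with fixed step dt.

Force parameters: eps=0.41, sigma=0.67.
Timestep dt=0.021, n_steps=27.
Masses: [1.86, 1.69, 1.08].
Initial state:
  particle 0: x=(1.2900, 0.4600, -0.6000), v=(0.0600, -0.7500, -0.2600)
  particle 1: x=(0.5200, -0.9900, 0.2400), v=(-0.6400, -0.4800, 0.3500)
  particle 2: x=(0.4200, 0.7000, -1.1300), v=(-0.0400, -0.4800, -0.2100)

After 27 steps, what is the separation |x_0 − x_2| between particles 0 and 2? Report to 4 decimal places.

step 0: x0=(1.2900, 0.4600, -0.6000) x1=(0.5200, -0.9900, 0.2400) x2=(0.4200, 0.7000, -1.1300)
step 1: x0=(1.2912, 0.4443, -0.6055) x1=(0.5066, -1.0001, 0.2473) x2=(0.4193, 0.6899, -1.1344)
step 2: x0=(1.2923, 0.4286, -0.6111) x1=(0.4931, -1.0102, 0.2547) x2=(0.4187, 0.6797, -1.1386)
step 3: x0=(1.2933, 0.4129, -0.6167) x1=(0.4797, -1.0202, 0.2620) x2=(0.4183, 0.6695, -1.1427)
step 4: x0=(1.2942, 0.3972, -0.6224) x1=(0.4663, -1.0303, 0.2694) x2=(0.4181, 0.6592, -1.1467)
step 5: x0=(1.2949, 0.3816, -0.6281) x1=(0.4528, -1.0404, 0.2767) x2=(0.4181, 0.6489, -1.1506)
step 6: x0=(1.2956, 0.3660, -0.6339) x1=(0.4394, -1.0504, 0.2841) x2=(0.4183, 0.6385, -1.1544)
step 7: x0=(1.2962, 0.3505, -0.6398) x1=(0.4260, -1.0605, 0.2914) x2=(0.4186, 0.6281, -1.1581)
step 8: x0=(1.2966, 0.3349, -0.6457) x1=(0.4125, -1.0705, 0.2987) x2=(0.4192, 0.6176, -1.1617)
step 9: x0=(1.2970, 0.3194, -0.6517) x1=(0.3991, -1.0806, 0.3061) x2=(0.4199, 0.6071, -1.1652)
step 10: x0=(1.2972, 0.3040, -0.6577) x1=(0.3857, -1.0907, 0.3134) x2=(0.4208, 0.5964, -1.1685)
step 11: x0=(1.2974, 0.2885, -0.6638) x1=(0.3722, -1.1007, 0.3207) x2=(0.4218, 0.5858, -1.1718)
step 12: x0=(1.2974, 0.2731, -0.6700) x1=(0.3588, -1.1108, 0.3281) x2=(0.4231, 0.5750, -1.1750)
step 13: x0=(1.2973, 0.2578, -0.6762) x1=(0.3454, -1.1208, 0.3354) x2=(0.4245, 0.5642, -1.1780)
step 14: x0=(1.2971, 0.2425, -0.6825) x1=(0.3320, -1.1308, 0.3427) x2=(0.4261, 0.5534, -1.1810)
step 15: x0=(1.2969, 0.2272, -0.6889) x1=(0.3185, -1.1409, 0.3500) x2=(0.4279, 0.5424, -1.1838)
step 16: x0=(1.2965, 0.2119, -0.6953) x1=(0.3051, -1.1509, 0.3574) x2=(0.4299, 0.5314, -1.1866)
step 17: x0=(1.2960, 0.1967, -0.7017) x1=(0.2917, -1.1610, 0.3647) x2=(0.4321, 0.5204, -1.1892)
step 18: x0=(1.2953, 0.1815, -0.7083) x1=(0.2783, -1.1710, 0.3720) x2=(0.4344, 0.5092, -1.1917)
step 19: x0=(1.2946, 0.1664, -0.7149) x1=(0.2649, -1.1810, 0.3793) x2=(0.4370, 0.4980, -1.1941)
step 20: x0=(1.2938, 0.1513, -0.7215) x1=(0.2514, -1.1911, 0.3866) x2=(0.4397, 0.4867, -1.1964)
step 21: x0=(1.2928, 0.1363, -0.7282) x1=(0.2380, -1.2011, 0.3939) x2=(0.4427, 0.4753, -1.1986)
step 22: x0=(1.2917, 0.1213, -0.7350) x1=(0.2246, -1.2111, 0.4013) x2=(0.4459, 0.4639, -1.2006)
step 23: x0=(1.2905, 0.1063, -0.7419) x1=(0.2112, -1.2212, 0.4086) x2=(0.4493, 0.4523, -1.2026)
step 24: x0=(1.2892, 0.0914, -0.7488) x1=(0.1978, -1.2312, 0.4159) x2=(0.4529, 0.4407, -1.2044)
step 25: x0=(1.2877, 0.0766, -0.7558) x1=(0.1844, -1.2412, 0.4232) x2=(0.4567, 0.4289, -1.2061)
step 26: x0=(1.2861, 0.0618, -0.7629) x1=(0.1709, -1.2512, 0.4305) x2=(0.4608, 0.4171, -1.2077)
step 27: x0=(1.2843, 0.0471, -0.7700) x1=(0.1575, -1.2613, 0.4378) x2=(0.4651, 0.4052, -1.2091)

0.9961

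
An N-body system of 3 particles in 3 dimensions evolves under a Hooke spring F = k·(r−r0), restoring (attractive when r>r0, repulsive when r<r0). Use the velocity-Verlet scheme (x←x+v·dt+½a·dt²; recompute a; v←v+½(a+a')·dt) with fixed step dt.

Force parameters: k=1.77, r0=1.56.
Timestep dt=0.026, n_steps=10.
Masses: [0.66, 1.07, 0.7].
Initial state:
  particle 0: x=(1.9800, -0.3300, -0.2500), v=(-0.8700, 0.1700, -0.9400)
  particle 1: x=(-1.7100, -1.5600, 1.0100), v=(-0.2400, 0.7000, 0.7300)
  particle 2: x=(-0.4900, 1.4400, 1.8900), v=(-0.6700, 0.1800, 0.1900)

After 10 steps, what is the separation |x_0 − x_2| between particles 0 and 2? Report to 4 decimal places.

3.3011

step 0: x0=(1.9800, -0.3300, -0.2500) x1=(-1.7100, -1.5600, 1.0100) x2=(-0.4900, 1.4400, 1.8900)
step 1: x0=(1.9540, -0.3253, -0.2726) x1=(-1.7146, -1.5405, 1.0288) x2=(-0.5068, 1.4424, 1.8935)
step 2: x0=(1.9213, -0.3202, -0.2915) x1=(-1.7159, -1.5183, 1.0472) x2=(-0.5222, 1.4404, 1.8940)
step 3: x0=(1.8820, -0.3145, -0.3066) x1=(-1.7141, -1.4936, 1.0652) x2=(-0.5362, 1.4339, 1.8916)
step 4: x0=(1.8362, -0.3083, -0.3178) x1=(-1.7091, -1.4664, 1.0828) x2=(-0.5489, 1.4231, 1.8863)
step 5: x0=(1.7839, -0.3015, -0.3252) x1=(-1.7010, -1.4367, 1.0998) x2=(-0.5603, 1.4081, 1.8781)
step 6: x0=(1.7254, -0.2943, -0.3287) x1=(-1.6899, -1.4047, 1.1164) x2=(-0.5704, 1.3889, 1.8671)
step 7: x0=(1.6609, -0.2865, -0.3285) x1=(-1.6759, -1.3703, 1.1323) x2=(-0.5792, 1.3657, 1.8533)
step 8: x0=(1.5905, -0.2782, -0.3244) x1=(-1.6591, -1.3338, 1.1478) x2=(-0.5868, 1.3387, 1.8369)
step 9: x0=(1.5145, -0.2694, -0.3167) x1=(-1.6397, -1.2952, 1.1626) x2=(-0.5932, 1.3080, 1.8178)
step 10: x0=(1.4332, -0.2601, -0.3053) x1=(-1.6177, -1.2545, 1.1768) x2=(-0.5985, 1.2738, 1.7963)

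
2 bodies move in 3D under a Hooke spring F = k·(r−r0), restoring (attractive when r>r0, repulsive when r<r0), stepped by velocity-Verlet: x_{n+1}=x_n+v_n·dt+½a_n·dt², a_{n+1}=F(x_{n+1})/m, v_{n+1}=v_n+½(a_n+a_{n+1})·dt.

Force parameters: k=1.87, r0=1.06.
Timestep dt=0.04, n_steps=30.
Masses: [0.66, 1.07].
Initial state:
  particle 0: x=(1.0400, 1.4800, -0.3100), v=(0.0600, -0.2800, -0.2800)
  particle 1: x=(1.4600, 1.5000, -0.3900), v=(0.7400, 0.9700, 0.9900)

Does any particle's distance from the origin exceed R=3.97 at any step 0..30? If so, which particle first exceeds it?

no

step 0: x0=(1.0400, 1.4800, -0.3100) x1=(1.4600, 1.5000, -0.3900)
step 1: x0=(1.0410, 1.4687, -0.3209) x1=(1.4905, 1.5388, -0.3506)
step 2: x0=(1.0393, 1.4570, -0.3317) x1=(1.5226, 1.5779, -0.3112)
step 3: x0=(1.0351, 1.4447, -0.3425) x1=(1.5563, 1.6174, -0.2719)
step 4: x0=(1.0288, 1.4317, -0.3537) x1=(1.5912, 1.6573, -0.2323)
step 5: x0=(1.0206, 1.4180, -0.3652) x1=(1.6274, 1.6977, -0.1925)
step 6: x0=(1.0110, 1.4035, -0.3772) x1=(1.6644, 1.7385, -0.1524)
step 7: x0=(1.0002, 1.3885, -0.3896) x1=(1.7021, 1.7797, -0.1121)
step 8: x0=(0.9887, 1.3731, -0.4022) x1=(1.7403, 1.8211, -0.0716)
step 9: x0=(0.9767, 1.3574, -0.4151) x1=(1.7788, 1.8627, -0.0310)
step 10: x0=(0.9646, 1.3416, -0.4280) x1=(1.8173, 1.9043, 0.0097)
step 11: x0=(0.9526, 1.3259, -0.4408) x1=(1.8558, 1.9459, 0.0503)
step 12: x0=(0.9411, 1.3105, -0.4534) x1=(1.8939, 1.9872, 0.0908)
step 13: x0=(0.9304, 1.2957, -0.4656) x1=(1.9316, 2.0283, 0.1309)
step 14: x0=(0.9208, 1.2817, -0.4771) x1=(1.9687, 2.0688, 0.1707)
step 15: x0=(0.9124, 1.2686, -0.4878) x1=(2.0049, 2.1088, 0.2100)
step 16: x0=(0.9056, 1.2567, -0.4975) x1=(2.0402, 2.1480, 0.2487)
step 17: x0=(0.9006, 1.2463, -0.5060) x1=(2.0743, 2.1863, 0.2867)
step 18: x0=(0.8976, 1.2374, -0.5132) x1=(2.1073, 2.2237, 0.3238)
step 19: x0=(0.8968, 1.2303, -0.5189) x1=(2.1389, 2.2599, 0.3600)
step 20: x0=(0.8984, 1.2252, -0.5229) x1=(2.1690, 2.2950, 0.3951)
step 21: x0=(0.9025, 1.2223, -0.5250) x1=(2.1975, 2.3287, 0.4291)
step 22: x0=(0.9093, 1.2216, -0.5252) x1=(2.2244, 2.3610, 0.4619)
step 23: x0=(0.9189, 1.2234, -0.5232) x1=(2.2496, 2.3918, 0.4934)
step 24: x0=(0.9314, 1.2277, -0.5191) x1=(2.2729, 2.4210, 0.5235)
step 25: x0=(0.9469, 1.2347, -0.5126) x1=(2.2945, 2.4486, 0.5522)
step 26: x0=(0.9654, 1.2444, -0.5037) x1=(2.3141, 2.4745, 0.5795)
step 27: x0=(0.9869, 1.2569, -0.4924) x1=(2.3319, 2.4987, 0.6052)
step 28: x0=(1.0116, 1.2722, -0.4786) x1=(2.3478, 2.5211, 0.6293)
step 29: x0=(1.0393, 1.2904, -0.4622) x1=(2.3618, 2.5418, 0.6519)
step 30: x0=(1.0700, 1.3114, -0.4433) x1=(2.3739, 2.5607, 0.6730)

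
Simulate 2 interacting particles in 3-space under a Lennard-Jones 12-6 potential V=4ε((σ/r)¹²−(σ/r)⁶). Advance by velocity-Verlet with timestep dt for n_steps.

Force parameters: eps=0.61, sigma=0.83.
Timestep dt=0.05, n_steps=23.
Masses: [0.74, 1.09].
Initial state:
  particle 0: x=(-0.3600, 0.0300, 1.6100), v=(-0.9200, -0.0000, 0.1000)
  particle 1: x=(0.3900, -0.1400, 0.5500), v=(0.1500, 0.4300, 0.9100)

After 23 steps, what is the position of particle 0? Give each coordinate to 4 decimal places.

step 0: x0=(-0.3600, 0.0300, 1.6100) x1=(0.3900, -0.1400, 0.5500)
step 1: x0=(-0.4054, 0.0299, 1.6141) x1=(0.3971, -0.1184, 0.5961)
step 2: x0=(-0.4494, 0.0295, 1.6166) x1=(0.4033, -0.0966, 0.6433)
step 3: x0=(-0.4920, 0.0289, 1.6173) x1=(0.4084, -0.0747, 0.6917)
step 4: x0=(-0.5330, 0.0281, 1.6165) x1=(0.4126, -0.0527, 0.7412)
step 5: x0=(-0.5723, 0.0272, 1.6141) x1=(0.4155, -0.0306, 0.7917)
step 6: x0=(-0.6098, 0.0261, 1.6101) x1=(0.4172, -0.0084, 0.8433)
step 7: x0=(-0.6454, 0.0250, 1.6047) x1=(0.4176, 0.0139, 0.8958)
step 8: x0=(-0.6789, 0.0239, 1.5980) x1=(0.4166, 0.0361, 0.9493)
step 9: x0=(-0.7102, 0.0228, 1.5899) x1=(0.4142, 0.0584, 1.0037)
step 10: x0=(-0.7392, 0.0218, 1.5807) x1=(0.4102, 0.0806, 1.0589)
step 11: x0=(-0.7659, 0.0209, 1.5703) x1=(0.4045, 0.1027, 1.1148)
step 12: x0=(-0.7900, 0.0201, 1.5590) x1=(0.3972, 0.1247, 1.1713)
step 13: x0=(-0.8115, 0.0197, 1.5469) x1=(0.3880, 0.1465, 1.2285)
step 14: x0=(-0.8302, 0.0194, 1.5340) x1=(0.3770, 0.1682, 1.2861)
step 15: x0=(-0.8462, 0.0196, 1.5205) x1=(0.3641, 0.1896, 1.3442)
step 16: x0=(-0.8591, 0.0201, 1.5066) x1=(0.3492, 0.2107, 1.4025)
step 17: x0=(-0.8691, 0.0212, 1.4924) x1=(0.3322, 0.2315, 1.4610)
step 18: x0=(-0.8758, 0.0228, 1.4782) x1=(0.3130, 0.2519, 1.5196)
step 19: x0=(-0.8792, 0.0250, 1.4640) x1=(0.2917, 0.2719, 1.5781)
step 20: x0=(-0.8793, 0.0280, 1.4502) x1=(0.2680, 0.2914, 1.6364)
step 21: x0=(-0.8758, 0.0317, 1.4370) x1=(0.2419, 0.3103, 1.6942)
step 22: x0=(-0.8687, 0.0364, 1.4246) x1=(0.2133, 0.3287, 1.7515)
step 23: x0=(-0.8578, 0.0421, 1.4133) x1=(0.1822, 0.3463, 1.8081)

(-0.8578, 0.0421, 1.4133)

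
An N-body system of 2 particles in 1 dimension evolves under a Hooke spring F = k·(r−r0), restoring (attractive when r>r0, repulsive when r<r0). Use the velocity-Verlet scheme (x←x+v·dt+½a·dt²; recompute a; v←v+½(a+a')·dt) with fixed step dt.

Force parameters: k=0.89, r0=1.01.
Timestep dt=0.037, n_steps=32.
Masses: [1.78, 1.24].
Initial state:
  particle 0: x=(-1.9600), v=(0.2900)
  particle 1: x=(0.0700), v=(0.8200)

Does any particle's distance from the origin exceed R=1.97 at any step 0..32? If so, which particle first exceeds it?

no

step 0: x0=(-1.9600) x1=(0.0700)
step 1: x0=(-1.9489) x1=(0.0998)
step 2: x0=(-1.9371) x1=(0.1287)
step 3: x0=(-1.9246) x1=(0.1564)
step 4: x0=(-1.9114) x1=(0.1832)
step 5: x0=(-1.8974) x1=(0.2088)
step 6: x0=(-1.8826) x1=(0.2334)
step 7: x0=(-1.8671) x1=(0.2569)
step 8: x0=(-1.8509) x1=(0.2793)
step 9: x0=(-1.8339) x1=(0.3006)
step 10: x0=(-1.8161) x1=(0.3208)
step 11: x0=(-1.7975) x1=(0.3399)
step 12: x0=(-1.7782) x1=(0.3579)
step 13: x0=(-1.7581) x1=(0.3748)
step 14: x0=(-1.7372) x1=(0.3905)
step 15: x0=(-1.7155) x1=(0.4052)
step 16: x0=(-1.6931) x1=(0.4188)
step 17: x0=(-1.6700) x1=(0.4313)
step 18: x0=(-1.6461) x1=(0.4427)
step 19: x0=(-1.6214) x1=(0.4531)
step 20: x0=(-1.5961) x1=(0.4624)
step 21: x0=(-1.5700) x1=(0.4707)
step 22: x0=(-1.5432) x1=(0.4780)
step 23: x0=(-1.5157) x1=(0.4843)
step 24: x0=(-1.4875) x1=(0.4896)
step 25: x0=(-1.4587) x1=(0.4940)
step 26: x0=(-1.4292) x1=(0.4974)
step 27: x0=(-1.3991) x1=(0.4999)
step 28: x0=(-1.3684) x1=(0.5016)
step 29: x0=(-1.3371) x1=(0.5024)
step 30: x0=(-1.3053) x1=(0.5024)
step 31: x0=(-1.2729) x1=(0.5016)
step 32: x0=(-1.2399) x1=(0.5001)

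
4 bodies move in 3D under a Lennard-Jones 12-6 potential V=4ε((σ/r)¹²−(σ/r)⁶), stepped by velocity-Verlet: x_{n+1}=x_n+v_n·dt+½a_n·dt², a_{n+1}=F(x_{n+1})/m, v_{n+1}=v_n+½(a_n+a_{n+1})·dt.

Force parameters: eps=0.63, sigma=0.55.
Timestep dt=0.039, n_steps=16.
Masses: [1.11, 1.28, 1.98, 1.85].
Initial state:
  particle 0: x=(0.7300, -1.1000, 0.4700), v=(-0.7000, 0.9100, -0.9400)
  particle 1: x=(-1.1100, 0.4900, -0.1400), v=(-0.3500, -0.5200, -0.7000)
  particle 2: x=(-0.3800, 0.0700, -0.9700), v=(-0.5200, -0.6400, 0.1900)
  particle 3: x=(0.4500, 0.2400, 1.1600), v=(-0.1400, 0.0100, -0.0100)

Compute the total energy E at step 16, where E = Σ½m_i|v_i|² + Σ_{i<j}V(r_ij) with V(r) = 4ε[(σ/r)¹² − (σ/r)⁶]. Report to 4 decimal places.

step 0: x0=(0.7300, -1.1000, 0.4700) x1=(-1.1100, 0.4900, -0.1400) x2=(-0.3800, 0.0700, -0.9700) x3=(0.4500, 0.2400, 1.1600)
step 1: x0=(0.7027, -1.0645, 0.4333) x1=(-1.1236, 0.4697, -0.1674) x2=(-0.4003, 0.0451, -0.9626) x3=(0.4445, 0.2404, 1.1596)
step 2: x0=(0.6754, -1.0290, 0.3967) x1=(-1.1371, 0.4493, -0.1948) x2=(-0.4207, 0.0202, -0.9550) x3=(0.4391, 0.2407, 1.1592)
step 3: x0=(0.6481, -0.9934, 0.3601) x1=(-1.1504, 0.4289, -0.2224) x2=(-0.4412, -0.0047, -0.9474) x3=(0.4336, 0.2411, 1.1588)
step 4: x0=(0.6207, -0.9578, 0.3235) x1=(-1.1636, 0.4083, -0.2502) x2=(-0.4617, -0.0295, -0.9397) x3=(0.4282, 0.2414, 1.1583)
step 5: x0=(0.5934, -0.9222, 0.2869) x1=(-1.1766, 0.3877, -0.2781) x2=(-0.4824, -0.0542, -0.9318) x3=(0.4227, 0.2417, 1.1579)
step 6: x0=(0.5660, -0.8865, 0.2503) x1=(-1.1894, 0.3668, -0.3063) x2=(-0.5032, -0.0788, -0.9239) x3=(0.4173, 0.2420, 1.1574)
step 7: x0=(0.5387, -0.8508, 0.2137) x1=(-1.2019, 0.3459, -0.3347) x2=(-0.5242, -0.1034, -0.9157) x3=(0.4118, 0.2423, 1.1570)
step 8: x0=(0.5113, -0.8151, 0.1772) x1=(-1.2141, 0.3247, -0.3634) x2=(-0.5454, -0.1277, -0.9074) x3=(0.4064, 0.2426, 1.1565)
step 9: x0=(0.4839, -0.7793, 0.1407) x1=(-1.2259, 0.3032, -0.3923) x2=(-0.5668, -0.1520, -0.8989) x3=(0.4009, 0.2428, 1.1559)
step 10: x0=(0.4565, -0.7434, 0.1042) x1=(-1.2373, 0.2814, -0.4217) x2=(-0.5886, -0.1760, -0.8901) x3=(0.3955, 0.2430, 1.1554)
step 11: x0=(0.4291, -0.7076, 0.0677) x1=(-1.2480, 0.2592, -0.4514) x2=(-0.6106, -0.1997, -0.8810) x3=(0.3900, 0.2432, 1.1548)
step 12: x0=(0.4016, -0.6717, 0.0312) x1=(-1.2581, 0.2366, -0.4816) x2=(-0.6331, -0.2232, -0.8717) x3=(0.3846, 0.2434, 1.1543)
step 13: x0=(0.3741, -0.6357, -0.0053) x1=(-1.2673, 0.2133, -0.5123) x2=(-0.6562, -0.2463, -0.8620) x3=(0.3791, 0.2436, 1.1537)
step 14: x0=(0.3466, -0.5997, -0.0418) x1=(-1.2755, 0.1892, -0.5436) x2=(-0.6799, -0.2688, -0.8518) x3=(0.3736, 0.2437, 1.1530)
step 15: x0=(0.3190, -0.5637, -0.0783) x1=(-1.2825, 0.1642, -0.5756) x2=(-0.7043, -0.2908, -0.8413) x3=(0.3682, 0.2439, 1.1524)
step 16: x0=(0.2913, -0.5276, -0.1148) x1=(-1.2878, 0.1379, -0.6082) x2=(-0.7297, -0.3120, -0.8302) x3=(0.3627, 0.2440, 1.1517)
step 0 velocities: v0=(-0.7000, 0.9100, -0.9400) v1=(-0.3500, -0.5200, -0.7000) v2=(-0.5200, -0.6400, 0.1900) v3=(-0.1400, 0.0100, -0.0100)
step 0: KE=2.5143, PE=-0.0330, E=2.4812
step 16 velocities: v0=(-0.7109, 0.9257, -0.9367) v1=(-0.1131, -0.6933, -0.8472) v2=(-0.6671, -0.5303, 0.2901) v3=(-0.1399, 0.0031, -0.0173)
step 16: KE=2.8388, PE=-0.3564, E=2.4824

2.4824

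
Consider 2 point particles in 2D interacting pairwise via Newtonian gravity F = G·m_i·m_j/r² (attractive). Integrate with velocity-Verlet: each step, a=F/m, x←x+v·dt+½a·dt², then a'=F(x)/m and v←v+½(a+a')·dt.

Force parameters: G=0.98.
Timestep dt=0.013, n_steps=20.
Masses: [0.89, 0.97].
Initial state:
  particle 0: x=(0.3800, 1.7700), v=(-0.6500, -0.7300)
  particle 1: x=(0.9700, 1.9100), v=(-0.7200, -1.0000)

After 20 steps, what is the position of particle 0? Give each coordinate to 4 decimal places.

step 0: x0=(0.3800, 1.7700) x1=(0.9700, 1.9100)
step 1: x0=(0.3718, 1.7606) x1=(0.9604, 1.8970)
step 2: x0=(0.3640, 1.7512) x1=(0.9505, 1.8838)
step 3: x0=(0.3566, 1.7420) x1=(0.9402, 1.8706)
step 4: x0=(0.3496, 1.7328) x1=(0.9294, 1.8573)
step 5: x0=(0.3432, 1.7238) x1=(0.9182, 1.8439)
step 6: x0=(0.3371, 1.7148) x1=(0.9067, 1.8304)
step 7: x0=(0.3316, 1.7060) x1=(0.8947, 1.8168)
step 8: x0=(0.3265, 1.6972) x1=(0.8822, 1.8031)
step 9: x0=(0.3219, 1.6885) x1=(0.8693, 1.7894)
step 10: x0=(0.3178, 1.6800) x1=(0.8560, 1.7755)
step 11: x0=(0.3142, 1.6715) x1=(0.8421, 1.7616)
step 12: x0=(0.3112, 1.6631) x1=(0.8278, 1.7476)
step 13: x0=(0.3088, 1.6548) x1=(0.8129, 1.7335)
step 14: x0=(0.3070, 1.6466) x1=(0.7974, 1.7193)
step 15: x0=(0.3058, 1.6385) x1=(0.7814, 1.7051)
step 16: x0=(0.3053, 1.6305) x1=(0.7647, 1.6907)
step 17: x0=(0.3056, 1.6226) x1=(0.7474, 1.6763)
step 18: x0=(0.3067, 1.6148) x1=(0.7293, 1.6617)
step 19: x0=(0.3086, 1.6070) x1=(0.7104, 1.6471)
step 20: x0=(0.3115, 1.5994) x1=(0.6906, 1.6324)

(0.3115, 1.5994)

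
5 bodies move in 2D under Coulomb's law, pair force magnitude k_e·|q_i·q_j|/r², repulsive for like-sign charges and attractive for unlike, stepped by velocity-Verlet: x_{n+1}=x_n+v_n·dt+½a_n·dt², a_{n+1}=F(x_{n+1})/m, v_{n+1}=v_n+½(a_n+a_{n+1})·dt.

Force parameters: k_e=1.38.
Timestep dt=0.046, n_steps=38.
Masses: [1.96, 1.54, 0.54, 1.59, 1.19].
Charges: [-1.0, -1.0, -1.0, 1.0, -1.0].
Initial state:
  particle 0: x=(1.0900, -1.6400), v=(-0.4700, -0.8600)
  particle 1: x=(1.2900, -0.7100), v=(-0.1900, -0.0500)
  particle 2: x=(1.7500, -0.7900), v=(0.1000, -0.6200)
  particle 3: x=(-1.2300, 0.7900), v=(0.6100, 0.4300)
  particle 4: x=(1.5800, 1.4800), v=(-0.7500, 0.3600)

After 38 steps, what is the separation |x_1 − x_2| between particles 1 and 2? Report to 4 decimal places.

6.9823

step 0: x0=(1.0900, -1.6400) x1=(1.2900, -0.7100) x2=(1.7500, -0.7900) x3=(-1.2300, 0.7900) x4=(1.5800, 1.4800)
step 1: x0=(1.0678, -1.6809) x1=(1.2771, -0.7107) x2=(1.7681, -0.8192) x3=(-1.2016, 0.8097) x4=(1.5454, 1.4971)
step 2: x0=(1.0443, -1.7243) x1=(1.2570, -0.7081) x2=(1.8095, -0.8504) x3=(-1.1726, 0.8291) x4=(1.5105, 1.5154)
step 3: x0=(1.0198, -1.7698) x1=(1.2314, -0.7026) x2=(1.8693, -0.8834) x3=(-1.1429, 0.8482) x4=(1.4754, 1.5347)
step 4: x0=(0.9942, -1.8174) x1=(1.2017, -0.6946) x2=(1.9433, -0.9179) x3=(-1.1125, 0.8671) x4=(1.4400, 1.5550)
step 5: x0=(0.9677, -1.8667) x1=(1.1691, -0.6845) x2=(2.0279, -0.9534) x3=(-1.0815, 0.8857) x4=(1.4042, 1.5763)
step 6: x0=(0.9403, -1.9176) x1=(1.1341, -0.6726) x2=(2.1209, -0.9897) x3=(-1.0497, 0.9041) x4=(1.3681, 1.5985)
step 7: x0=(0.9122, -1.9698) x1=(1.0974, -0.6592) x2=(2.2204, -1.0265) x3=(-1.0173, 0.9222) x4=(1.3315, 1.6216)
step 8: x0=(0.8834, -2.0232) x1=(1.0594, -0.6445) x2=(2.3251, -1.0638) x3=(-0.9842, 0.9400) x4=(1.2946, 1.6455)
step 9: x0=(0.8541, -2.0776) x1=(1.0202, -0.6287) x2=(2.4342, -1.1014) x3=(-0.9504, 0.9576) x4=(1.2572, 1.6702)
step 10: x0=(0.8242, -2.1330) x1=(0.9800, -0.6119) x2=(2.5468, -1.1394) x3=(-0.9158, 0.9749) x4=(1.2193, 1.6957)
step 11: x0=(0.7938, -2.1892) x1=(0.9389, -0.5942) x2=(2.6625, -1.1776) x3=(-0.8806, 0.9919) x4=(1.1809, 1.7218)
step 12: x0=(0.7631, -2.2461) x1=(0.8971, -0.5758) x2=(2.7807, -1.2161) x3=(-0.8445, 1.0087) x4=(1.1420, 1.7486)
step 13: x0=(0.7320, -2.3036) x1=(0.8546, -0.5566) x2=(2.9012, -1.2548) x3=(-0.8077, 1.0252) x4=(1.1025, 1.7760)
step 14: x0=(0.7006, -2.3618) x1=(0.8115, -0.5367) x2=(3.0235, -1.2937) x3=(-0.7701, 1.0415) x4=(1.0625, 1.8039)
step 15: x0=(0.6689, -2.4205) x1=(0.7678, -0.5163) x2=(3.1475, -1.3328) x3=(-0.7316, 1.0575) x4=(1.0218, 1.8323)
step 16: x0=(0.6369, -2.4796) x1=(0.7235, -0.4953) x2=(3.2730, -1.3720) x3=(-0.6924, 1.0733) x4=(0.9805, 1.8612)
step 17: x0=(0.6047, -2.5392) x1=(0.6786, -0.4737) x2=(3.3998, -1.4114) x3=(-0.6522, 1.0888) x4=(0.9385, 1.8905)
step 18: x0=(0.5723, -2.5991) x1=(0.6332, -0.4516) x2=(3.5277, -1.4508) x3=(-0.6111, 1.1041) x4=(0.8958, 1.9200)
step 19: x0=(0.5397, -2.6595) x1=(0.5874, -0.4290) x2=(3.6567, -1.4904) x3=(-0.5691, 1.1192) x4=(0.8524, 1.9498)
step 20: x0=(0.5070, -2.7201) x1=(0.5410, -0.4059) x2=(3.7866, -1.5301) x3=(-0.5261, 1.1341) x4=(0.8081, 1.9799)
step 21: x0=(0.4741, -2.7811) x1=(0.4941, -0.3823) x2=(3.9173, -1.5699) x3=(-0.4821, 1.1488) x4=(0.7630, 2.0100)
step 22: x0=(0.4411, -2.8423) x1=(0.4467, -0.3581) x2=(4.0488, -1.6097) x3=(-0.4371, 1.1633) x4=(0.7170, 2.0401)
step 23: x0=(0.4079, -2.9037) x1=(0.3989, -0.3333) x2=(4.1810, -1.6496) x3=(-0.3909, 1.1777) x4=(0.6700, 2.0700)
step 24: x0=(0.3747, -2.9654) x1=(0.3506, -0.3080) x2=(4.3138, -1.6896) x3=(-0.3437, 1.1920) x4=(0.6220, 2.0998)
step 25: x0=(0.3413, -3.0273) x1=(0.3019, -0.2821) x2=(4.4472, -1.7295) x3=(-0.2954, 1.2063) x4=(0.5731, 2.1292)
step 26: x0=(0.3079, -3.0894) x1=(0.2528, -0.2555) x2=(4.5811, -1.7696) x3=(-0.2459, 1.2207) x4=(0.5230, 2.1580)
step 27: x0=(0.2744, -3.1517) x1=(0.2033, -0.2282) x2=(4.7155, -1.8097) x3=(-0.1954, 1.2351) x4=(0.4719, 2.1861)
step 28: x0=(0.2408, -3.2142) x1=(0.1535, -0.2002) x2=(4.8503, -1.8498) x3=(-0.1438, 1.2498) x4=(0.4198, 2.2132)
step 29: x0=(0.2072, -3.2768) x1=(0.1034, -0.1715) x2=(4.9856, -1.8899) x3=(-0.0913, 1.2648) x4=(0.3666, 2.2392)
step 30: x0=(0.1734, -3.3396) x1=(0.0530, -0.1419) x2=(5.1212, -1.9300) x3=(-0.0379, 1.2803) x4=(0.3126, 2.2638)
step 31: x0=(0.1397, -3.4025) x1=(0.0025, -0.1116) x2=(5.2571, -1.9702) x3=(0.0162, 1.2963) x4=(0.2578, 2.2868)
step 32: x0=(0.1059, -3.4655) x1=(-0.0481, -0.0804) x2=(5.3934, -2.0104) x3=(0.0707, 1.3130) x4=(0.2024, 2.3081)
step 33: x0=(0.0720, -3.5287) x1=(-0.0987, -0.0484) x2=(5.5300, -2.0506) x3=(0.1254, 1.3305) x4=(0.1467, 2.3275)
step 34: x0=(0.0381, -3.5919) x1=(-0.1493, -0.0155) x2=(5.6669, -2.0908) x3=(0.1801, 1.3488) x4=(0.0910, 2.3449)
step 35: x0=(0.0042, -3.6553) x1=(-0.1997, 0.0180) x2=(5.8040, -2.1310) x3=(0.2344, 1.3679) x4=(0.0355, 2.3605)
step 36: x0=(-0.0298, -3.7188) x1=(-0.2499, 0.0523) x2=(5.9414, -2.1712) x3=(0.2881, 1.3878) x4=(-0.0195, 2.3742)
step 37: x0=(-0.0638, -3.7824) x1=(-0.2998, 0.0873) x2=(6.0790, -2.2114) x3=(0.3410, 1.4085) x4=(-0.0738, 2.3862)
step 38: x0=(-0.0978, -3.8461) x1=(-0.3495, 0.1228) x2=(6.2168, -2.2516) x3=(0.3929, 1.4298) x4=(-0.1273, 2.3969)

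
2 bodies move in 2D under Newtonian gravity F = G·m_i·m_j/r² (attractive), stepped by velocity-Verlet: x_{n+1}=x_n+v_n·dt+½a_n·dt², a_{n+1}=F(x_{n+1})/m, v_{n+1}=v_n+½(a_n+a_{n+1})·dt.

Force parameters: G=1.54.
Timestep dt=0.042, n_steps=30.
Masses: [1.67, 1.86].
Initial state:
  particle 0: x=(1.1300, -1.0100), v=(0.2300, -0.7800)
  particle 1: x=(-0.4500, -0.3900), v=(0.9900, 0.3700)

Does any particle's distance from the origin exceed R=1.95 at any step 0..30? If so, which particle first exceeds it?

no

step 0: x0=(1.1300, -1.0100) x1=(-0.4500, -0.3900)
step 1: x0=(1.1388, -1.0424) x1=(-0.4077, -0.3747)
step 2: x0=(1.1461, -1.0742) x1=(-0.3639, -0.3601)
step 3: x0=(1.1516, -1.1051) x1=(-0.3187, -0.3462)
step 4: x0=(1.1556, -1.1352) x1=(-0.2719, -0.3330)
step 5: x0=(1.1578, -1.1644) x1=(-0.2237, -0.3207)
step 6: x0=(1.1585, -1.1926) x1=(-0.1741, -0.3093)
step 7: x0=(1.1575, -1.2197) x1=(-0.1229, -0.2988)
step 8: x0=(1.1548, -1.2456) x1=(-0.0703, -0.2894)
step 9: x0=(1.1505, -1.2702) x1=(-0.0162, -0.2812)
step 10: x0=(1.1446, -1.2935) x1=(0.0394, -0.2742)
step 11: x0=(1.1370, -1.3152) x1=(0.0965, -0.2686)
step 12: x0=(1.1278, -1.3352) x1=(0.1551, -0.2645)
step 13: x0=(1.1169, -1.3535) x1=(0.2151, -0.2619)
step 14: x0=(1.1044, -1.3698) x1=(0.2765, -0.2612)
step 15: x0=(1.0904, -1.3841) x1=(0.3394, -0.2623)
step 16: x0=(1.0748, -1.3960) x1=(0.4036, -0.2654)
step 17: x0=(1.0578, -1.4054) x1=(0.4692, -0.2709)
step 18: x0=(1.0393, -1.4120) x1=(0.5360, -0.2788)
step 19: x0=(1.0194, -1.4157) x1=(0.6041, -0.2894)
step 20: x0=(0.9984, -1.4160) x1=(0.6732, -0.3029)
step 21: x0=(0.9763, -1.4128) x1=(0.7433, -0.3197)
step 22: x0=(0.9533, -1.4056) x1=(0.8142, -0.3400)
step 23: x0=(0.9298, -1.3940) x1=(0.8855, -0.3643)
step 24: x0=(0.9061, -1.3777) x1=(0.9571, -0.3928)
step 25: x0=(0.8827, -1.3563) x1=(1.0284, -0.4259)
step 26: x0=(0.8601, -1.3292) x1=(1.0989, -0.4642)
step 27: x0=(0.8392, -1.2960) x1=(1.1679, -0.5078)
step 28: x0=(0.8210, -1.2564) x1=(1.2345, -0.5572)
step 29: x0=(0.8067, -1.2103) x1=(1.2976, -0.6125)
step 30: x0=(0.7977, -1.1576) x1=(1.3559, -0.6737)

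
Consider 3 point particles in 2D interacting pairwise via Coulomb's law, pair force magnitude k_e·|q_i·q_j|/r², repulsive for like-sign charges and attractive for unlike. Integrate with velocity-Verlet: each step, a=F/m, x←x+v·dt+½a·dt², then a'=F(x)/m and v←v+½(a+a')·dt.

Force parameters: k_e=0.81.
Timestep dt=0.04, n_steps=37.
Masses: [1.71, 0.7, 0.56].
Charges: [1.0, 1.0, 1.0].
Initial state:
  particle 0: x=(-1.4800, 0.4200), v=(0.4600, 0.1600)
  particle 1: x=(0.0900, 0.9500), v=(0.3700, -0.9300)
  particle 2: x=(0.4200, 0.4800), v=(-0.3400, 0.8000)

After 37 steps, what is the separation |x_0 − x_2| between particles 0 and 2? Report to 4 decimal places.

4.0446

step 0: x0=(-1.4800, 0.4200) x1=(0.0900, 0.9500) x2=(0.4200, 0.4800)
step 1: x0=(-1.4618, 0.4264) x1=(0.1035, 0.9152) x2=(0.4087, 0.5091)
step 2: x0=(-1.4442, 0.4326) x1=(0.1134, 0.8864) x2=(0.4035, 0.5311)
step 3: x0=(-1.4270, 0.4388) x1=(0.1183, 0.8645) x2=(0.4059, 0.5447)
step 4: x0=(-1.4103, 0.4449) x1=(0.1173, 0.8503) x2=(0.4174, 0.5489)
step 5: x0=(-1.3941, 0.4508) x1=(0.1097, 0.8435) x2=(0.4386, 0.5441)
step 6: x0=(-1.3785, 0.4567) x1=(0.0960, 0.8433) x2=(0.4691, 0.5315)
step 7: x0=(-1.3634, 0.4625) x1=(0.0771, 0.8482) x2=(0.5078, 0.5127)
step 8: x0=(-1.3489, 0.4682) x1=(0.0540, 0.8572) x2=(0.5533, 0.4890)
step 9: x0=(-1.3349, 0.4739) x1=(0.0279, 0.8693) x2=(0.6043, 0.4619)
step 10: x0=(-1.3215, 0.4794) x1=(-0.0003, 0.8837) x2=(0.6597, 0.4320)
step 11: x0=(-1.3086, 0.4848) x1=(-0.0300, 0.9001) x2=(0.7186, 0.4001)
step 12: x0=(-1.2963, 0.4900) x1=(-0.0606, 0.9181) x2=(0.7805, 0.3665)
step 13: x0=(-1.2847, 0.4952) x1=(-0.0918, 0.9374) x2=(0.8449, 0.3317)
step 14: x0=(-1.2736, 0.5002) x1=(-0.1231, 0.9580) x2=(0.9113, 0.2959)
step 15: x0=(-1.2631, 0.5050) x1=(-0.1543, 0.9796) x2=(0.9795, 0.2591)
step 16: x0=(-1.2533, 0.5096) x1=(-0.1852, 1.0023) x2=(1.0492, 0.2217)
step 17: x0=(-1.2441, 0.5140) x1=(-0.2156, 1.0260) x2=(1.1202, 0.1835)
step 18: x0=(-1.2356, 0.5182) x1=(-0.2455, 1.0508) x2=(1.1925, 0.1449)
step 19: x0=(-1.2277, 0.5221) x1=(-0.2745, 1.0766) x2=(1.2658, 0.1057)
step 20: x0=(-1.2204, 0.5258) x1=(-0.3027, 1.1034) x2=(1.3400, 0.0662)
step 21: x0=(-1.2139, 0.5291) x1=(-0.3300, 1.1314) x2=(1.4151, 0.0262)
step 22: x0=(-1.2079, 0.5320) x1=(-0.3564, 1.1604) x2=(1.4910, -0.0141)
step 23: x0=(-1.2026, 0.5346) x1=(-0.3817, 1.1907) x2=(1.5676, -0.0547)
step 24: x0=(-1.1980, 0.5367) x1=(-0.4060, 1.2222) x2=(1.6448, -0.0957)
step 25: x0=(-1.1939, 0.5384) x1=(-0.4293, 1.2550) x2=(1.7227, -0.1369)
step 26: x0=(-1.1905, 0.5397) x1=(-0.4516, 1.2891) x2=(1.8010, -0.1783)
step 27: x0=(-1.1875, 0.5405) x1=(-0.4729, 1.3245) x2=(1.8799, -0.2200)
step 28: x0=(-1.1852, 0.5408) x1=(-0.4933, 1.3613) x2=(1.9593, -0.2619)
step 29: x0=(-1.1833, 0.5407) x1=(-0.5129, 1.3994) x2=(2.0391, -0.3040)
step 30: x0=(-1.1819, 0.5400) x1=(-0.5317, 1.4388) x2=(2.1192, -0.3463)
step 31: x0=(-1.1809, 0.5389) x1=(-0.5497, 1.4796) x2=(2.1998, -0.3887)
step 32: x0=(-1.1802, 0.5373) x1=(-0.5671, 1.5217) x2=(2.2807, -0.4314)
step 33: x0=(-1.1800, 0.5352) x1=(-0.5839, 1.5650) x2=(2.3620, -0.4742)
step 34: x0=(-1.1800, 0.5327) x1=(-0.6001, 1.6095) x2=(2.4436, -0.5171)
step 35: x0=(-1.1804, 0.5298) x1=(-0.6159, 1.6552) x2=(2.5254, -0.5602)
step 36: x0=(-1.1810, 0.5264) x1=(-0.6312, 1.7020) x2=(2.6076, -0.6034)
step 37: x0=(-1.1819, 0.5226) x1=(-0.6462, 1.7499) x2=(2.6900, -0.6467)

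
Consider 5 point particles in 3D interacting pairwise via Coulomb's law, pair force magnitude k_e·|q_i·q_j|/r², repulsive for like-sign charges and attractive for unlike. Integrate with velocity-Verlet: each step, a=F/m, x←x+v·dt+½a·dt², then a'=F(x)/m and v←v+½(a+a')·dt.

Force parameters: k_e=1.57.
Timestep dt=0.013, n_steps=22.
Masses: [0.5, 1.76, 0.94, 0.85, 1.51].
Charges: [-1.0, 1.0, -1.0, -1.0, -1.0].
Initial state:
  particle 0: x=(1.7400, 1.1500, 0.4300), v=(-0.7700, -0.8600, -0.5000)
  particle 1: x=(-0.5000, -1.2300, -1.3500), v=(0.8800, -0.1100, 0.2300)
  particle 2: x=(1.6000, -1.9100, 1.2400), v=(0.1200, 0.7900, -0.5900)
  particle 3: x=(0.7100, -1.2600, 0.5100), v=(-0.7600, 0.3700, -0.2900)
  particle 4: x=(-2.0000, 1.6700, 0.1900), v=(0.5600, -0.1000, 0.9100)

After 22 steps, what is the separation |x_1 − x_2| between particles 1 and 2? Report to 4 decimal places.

3.0632

step 0: x0=(1.7400, 1.1500, 0.4300) x1=(-0.5000, -1.2300, -1.3500) x2=(1.6000, -1.9100, 1.2400) x3=(0.7100, -1.2600, 0.5100) x4=(-2.0000, 1.6700, 0.1900)
step 1: x0=(1.7300, 1.1389, 0.4235) x1=(-0.4885, -1.2314, -1.3470) x2=(1.6016, -1.8998, 1.2324) x3=(0.7000, -1.2552, 0.5062) x4=(-1.9927, 1.6687, 0.2018)
step 2: x0=(1.7201, 1.1278, 0.4169) x1=(-0.4771, -1.2328, -1.3439) x2=(1.6033, -1.8897, 1.2248) x3=(0.6899, -1.2503, 0.5022) x4=(-1.9855, 1.6674, 0.2136)
step 3: x0=(1.7102, 1.1169, 0.4104) x1=(-0.4656, -1.2342, -1.3408) x2=(1.6051, -1.8797, 1.2173) x3=(0.6796, -1.2454, 0.4980) x4=(-1.9782, 1.6661, 0.2255)
step 4: x0=(1.7003, 1.1060, 0.4037) x1=(-0.4540, -1.2356, -1.3377) x2=(1.6070, -1.8698, 1.2099) x3=(0.6692, -1.2405, 0.4937) x4=(-1.9710, 1.6648, 0.2373)
step 5: x0=(1.6905, 1.0953, 0.3971) x1=(-0.4425, -1.2370, -1.3345) x2=(1.6091, -1.8600, 1.2026) x3=(0.6586, -1.2356, 0.4893) x4=(-1.9638, 1.6635, 0.2490)
step 6: x0=(1.6808, 1.0846, 0.3904) x1=(-0.4309, -1.2383, -1.3312) x2=(1.6112, -1.8503, 1.1954) x3=(0.6478, -1.2306, 0.4847) x4=(-1.9567, 1.6623, 0.2608)
step 7: x0=(1.6711, 1.0741, 0.3837) x1=(-0.4193, -1.2397, -1.3279) x2=(1.6134, -1.8407, 1.1882) x3=(0.6369, -1.2257, 0.4800) x4=(-1.9495, 1.6610, 0.2726)
step 8: x0=(1.6614, 1.0636, 0.3769) x1=(-0.4076, -1.2410, -1.3246) x2=(1.6157, -1.8313, 1.1811) x3=(0.6258, -1.2207, 0.4751) x4=(-1.9424, 1.6597, 0.2844)
step 9: x0=(1.6518, 1.0532, 0.3701) x1=(-0.3959, -1.2423, -1.3212) x2=(1.6181, -1.8219, 1.1741) x3=(0.6145, -1.2156, 0.4701) x4=(-1.9353, 1.6585, 0.2961)
step 10: x0=(1.6423, 1.0430, 0.3633) x1=(-0.3842, -1.2436, -1.3177) x2=(1.6207, -1.8126, 1.1671) x3=(0.6031, -1.2106, 0.4649) x4=(-1.9282, 1.6572, 0.3079)
step 11: x0=(1.6328, 1.0328, 0.3564) x1=(-0.3725, -1.2449, -1.3142) x2=(1.6233, -1.8034, 1.1602) x3=(0.5915, -1.2056, 0.4596) x4=(-1.9211, 1.6560, 0.3196)
step 12: x0=(1.6233, 1.0227, 0.3495) x1=(-0.3607, -1.2462, -1.3106) x2=(1.6260, -1.7943, 1.1533) x3=(0.5797, -1.2006, 0.4541) x4=(-1.9140, 1.6547, 0.3314)
step 13: x0=(1.6139, 1.0128, 0.3425) x1=(-0.3490, -1.2474, -1.3070) x2=(1.6288, -1.7854, 1.1466) x3=(0.5678, -1.1955, 0.4485) x4=(-1.9070, 1.6535, 0.3431)
step 14: x0=(1.6046, 1.0029, 0.3355) x1=(-0.3371, -1.2486, -1.3033) x2=(1.6318, -1.7765, 1.1399) x3=(0.5557, -1.1905, 0.4427) x4=(-1.9000, 1.6522, 0.3548)
step 15: x0=(1.5953, 0.9932, 0.3285) x1=(-0.3253, -1.2499, -1.2996) x2=(1.6348, -1.7677, 1.1332) x3=(0.5434, -1.1854, 0.4368) x4=(-1.8930, 1.6510, 0.3665)
step 16: x0=(1.5861, 0.9835, 0.3214) x1=(-0.3134, -1.2511, -1.2958) x2=(1.6379, -1.7590, 1.1266) x3=(0.5310, -1.1804, 0.4307) x4=(-1.8860, 1.6498, 0.3782)
step 17: x0=(1.5769, 0.9740, 0.3142) x1=(-0.3015, -1.2523, -1.2919) x2=(1.6411, -1.7504, 1.1201) x3=(0.5184, -1.1754, 0.4245) x4=(-1.8791, 1.6486, 0.3899)
step 18: x0=(1.5678, 0.9645, 0.3070) x1=(-0.2896, -1.2534, -1.2880) x2=(1.6445, -1.7419, 1.1136) x3=(0.5057, -1.1704, 0.4182) x4=(-1.8721, 1.6474, 0.4016)
step 19: x0=(1.5587, 0.9552, 0.2998) x1=(-0.2776, -1.2546, -1.2840) x2=(1.6479, -1.7334, 1.1072) x3=(0.4928, -1.1654, 0.4117) x4=(-1.8652, 1.6462, 0.4133)
step 20: x0=(1.5497, 0.9460, 0.2925) x1=(-0.2656, -1.2557, -1.2800) x2=(1.6514, -1.7251, 1.1008) x3=(0.4797, -1.1604, 0.4050) x4=(-1.8584, 1.6450, 0.4250)
step 21: x0=(1.5407, 0.9368, 0.2852) x1=(-0.2535, -1.2568, -1.2759) x2=(1.6550, -1.7169, 1.0945) x3=(0.4664, -1.1554, 0.3982) x4=(-1.8515, 1.6438, 0.4367)
step 22: x0=(1.5318, 0.9278, 0.2778) x1=(-0.2415, -1.2579, -1.2717) x2=(1.6587, -1.7087, 1.0882) x3=(0.4530, -1.1504, 0.3913) x4=(-1.8447, 1.6426, 0.4483)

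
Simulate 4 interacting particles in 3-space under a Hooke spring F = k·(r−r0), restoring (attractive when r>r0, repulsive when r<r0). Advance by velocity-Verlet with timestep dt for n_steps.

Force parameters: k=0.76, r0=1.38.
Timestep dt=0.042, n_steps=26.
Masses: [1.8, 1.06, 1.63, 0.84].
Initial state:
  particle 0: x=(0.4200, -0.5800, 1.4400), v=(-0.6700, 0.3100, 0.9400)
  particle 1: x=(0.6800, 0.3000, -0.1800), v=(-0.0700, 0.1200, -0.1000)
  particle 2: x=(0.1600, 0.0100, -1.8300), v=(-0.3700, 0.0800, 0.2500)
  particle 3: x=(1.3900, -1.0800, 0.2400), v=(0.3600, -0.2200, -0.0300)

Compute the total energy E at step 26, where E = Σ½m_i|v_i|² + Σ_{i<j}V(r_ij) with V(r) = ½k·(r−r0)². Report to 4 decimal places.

3.7823

step 0: x0=(0.4200, -0.5800, 1.4400) x1=(0.6800, 0.3000, -0.1800) x2=(0.1600, 0.0100, -1.8300) x3=(1.3900, -1.0800, 0.2400)
step 1: x0=(0.3919, -0.5668, 1.4785) x1=(0.6770, 0.3047, -0.1841) x2=(0.1448, 0.0130, -1.8182) x3=(1.4045, -1.0886, 0.2380)
step 2: x0=(0.3639, -0.5532, 1.5151) x1=(0.6739, 0.3088, -0.1880) x2=(0.1303, 0.0154, -1.8036) x3=(1.4175, -1.0959, 0.2348)
step 3: x0=(0.3359, -0.5393, 1.5497) x1=(0.6707, 0.3122, -0.1916) x2=(0.1166, 0.0171, -1.7864) x3=(1.4290, -1.1018, 0.2303)
step 4: x0=(0.3082, -0.5251, 1.5822) x1=(0.6674, 0.3150, -0.1949) x2=(0.1035, 0.0181, -1.7665) x3=(1.4388, -1.1062, 0.2246)
step 5: x0=(0.2807, -0.5105, 1.6125) x1=(0.6641, 0.3170, -0.1977) x2=(0.0912, 0.0185, -1.7440) x3=(1.4470, -1.1091, 0.2178)
step 6: x0=(0.2534, -0.4956, 1.6406) x1=(0.6606, 0.3182, -0.2001) x2=(0.0795, 0.0182, -1.7188) x3=(1.4534, -1.1106, 0.2101)
step 7: x0=(0.2264, -0.4804, 1.6665) x1=(0.6569, 0.3188, -0.2019) x2=(0.0686, 0.0173, -1.6910) x3=(1.4580, -1.1104, 0.2014)
step 8: x0=(0.1998, -0.4650, 1.6901) x1=(0.6532, 0.3186, -0.2031) x2=(0.0583, 0.0157, -1.6606) x3=(1.4607, -1.1087, 0.1920)
step 9: x0=(0.1735, -0.4493, 1.7113) x1=(0.6494, 0.3177, -0.2037) x2=(0.0488, 0.0135, -1.6278) x3=(1.4614, -1.1054, 0.1818)
step 10: x0=(0.1476, -0.4334, 1.7302) x1=(0.6454, 0.3162, -0.2035) x2=(0.0398, 0.0106, -1.5925) x3=(1.4601, -1.1005, 0.1711)
step 11: x0=(0.1221, -0.4172, 1.7467) x1=(0.6414, 0.3139, -0.2026) x2=(0.0316, 0.0072, -1.5548) x3=(1.4569, -1.0940, 0.1599)
step 12: x0=(0.0971, -0.4009, 1.7608) x1=(0.6372, 0.3109, -0.2009) x2=(0.0239, 0.0032, -1.5148) x3=(1.4516, -1.0859, 0.1482)
step 13: x0=(0.0726, -0.3844, 1.7725) x1=(0.6328, 0.3073, -0.1983) x2=(0.0168, -0.0014, -1.4725) x3=(1.4443, -1.0763, 0.1363)
step 14: x0=(0.0486, -0.3677, 1.7818) x1=(0.6284, 0.3031, -0.1949) x2=(0.0103, -0.0065, -1.4281) x3=(1.4350, -1.0653, 0.1242)
step 15: x0=(0.0251, -0.3509, 1.7887) x1=(0.6238, 0.2983, -0.1905) x2=(0.0042, -0.0122, -1.3816) x3=(1.4237, -1.0527, 0.1121)
step 16: x0=(0.0023, -0.3340, 1.7933) x1=(0.6190, 0.2930, -0.1851) x2=(-0.0013, -0.0183, -1.3332) x3=(1.4104, -1.0387, 0.1000)
step 17: x0=(-0.0200, -0.3170, 1.7955) x1=(0.6142, 0.2872, -0.1788) x2=(-0.0064, -0.0249, -1.2829) x3=(1.3952, -1.0234, 0.0880)
step 18: x0=(-0.0417, -0.2999, 1.7954) x1=(0.6092, 0.2809, -0.1714) x2=(-0.0111, -0.0320, -1.2308) x3=(1.3780, -1.0068, 0.0763)
step 19: x0=(-0.0628, -0.2828, 1.7930) x1=(0.6040, 0.2743, -0.1630) x2=(-0.0155, -0.0396, -1.1770) x3=(1.3591, -0.9890, 0.0650)
step 20: x0=(-0.0832, -0.2657, 1.7884) x1=(0.5987, 0.2674, -0.1536) x2=(-0.0196, -0.0475, -1.1217) x3=(1.3384, -0.9701, 0.0540)
step 21: x0=(-0.1030, -0.2485, 1.7816) x1=(0.5933, 0.2602, -0.1431) x2=(-0.0234, -0.0558, -1.0650) x3=(1.3160, -0.9501, 0.0437)
step 22: x0=(-0.1221, -0.2314, 1.7726) x1=(0.5878, 0.2528, -0.1314) x2=(-0.0270, -0.0644, -1.0069) x3=(1.2920, -0.9292, 0.0339)
step 23: x0=(-0.1406, -0.2142, 1.7616) x1=(0.5822, 0.2453, -0.1188) x2=(-0.0305, -0.0734, -0.9476) x3=(1.2665, -0.9075, 0.0248)
step 24: x0=(-0.1585, -0.1972, 1.7486) x1=(0.5764, 0.2377, -0.1050) x2=(-0.0340, -0.0826, -0.8872) x3=(1.2396, -0.8850, 0.0165)
step 25: x0=(-0.1757, -0.1802, 1.7337) x1=(0.5706, 0.2302, -0.0902) x2=(-0.0374, -0.0922, -0.8258) x3=(1.2114, -0.8619, 0.0090)
step 26: x0=(-0.1922, -0.1633, 1.7170) x1=(0.5646, 0.2228, -0.0743) x2=(-0.0408, -0.1020, -0.7636) x3=(1.1820, -0.8383, 0.0024)
step 0 velocities: v0=(-0.6700, 0.3100, 0.9400) v1=(-0.0700, 0.1200, -0.1000) v2=(-0.3700, 0.0800, 0.2500) v3=(0.3600, -0.2200, -0.0300)
step 0: KE=1.5441, PE=2.2390, E=3.7831
step 26 velocities: v0=(-0.3868, 0.4018, -0.4188) v1=(-0.1420, -0.1742, 0.3908) v2=(-0.0838, -0.2356, 1.4912) v3=(-0.7114, 0.5669, -0.1462)
step 26: KE=2.7654, PE=1.0169, E=3.7823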